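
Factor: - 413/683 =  - 7^1*59^1  *683^( - 1 )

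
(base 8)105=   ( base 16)45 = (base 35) 1y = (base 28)2D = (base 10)69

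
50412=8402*6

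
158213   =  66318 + 91895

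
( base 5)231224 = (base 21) ihj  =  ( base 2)10000001111010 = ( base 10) 8314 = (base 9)12357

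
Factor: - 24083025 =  - 3^1* 5^2*107^1*3001^1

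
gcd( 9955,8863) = 1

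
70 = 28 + 42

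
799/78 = 799/78 = 10.24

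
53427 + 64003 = 117430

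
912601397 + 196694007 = 1109295404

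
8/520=1/65= 0.02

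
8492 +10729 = 19221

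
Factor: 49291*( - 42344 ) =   -  2087178104 = -2^3 * 11^1*67^1*79^1*4481^1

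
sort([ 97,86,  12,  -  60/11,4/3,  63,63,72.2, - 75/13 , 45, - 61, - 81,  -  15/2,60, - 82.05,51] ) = [ - 82.05,-81, - 61, - 15/2,  -  75/13, - 60/11, 4/3, 12 , 45, 51,60,63, 63, 72.2,86,  97 ]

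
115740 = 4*28935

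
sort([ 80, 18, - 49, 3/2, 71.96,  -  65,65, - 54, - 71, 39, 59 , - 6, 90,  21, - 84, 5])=[ - 84, - 71, - 65, - 54, -49, - 6, 3/2, 5, 18,  21 , 39, 59, 65, 71.96, 80, 90 ] 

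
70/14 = 5 = 5.00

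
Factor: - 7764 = -2^2*3^1*647^1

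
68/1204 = 17/301 = 0.06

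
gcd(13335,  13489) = 7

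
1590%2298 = 1590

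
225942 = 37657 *6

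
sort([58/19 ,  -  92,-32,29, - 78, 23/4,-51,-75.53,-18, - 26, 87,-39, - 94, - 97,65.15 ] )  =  [-97 ,-94,-92, - 78,-75.53,- 51,  -  39, - 32,-26,-18,58/19, 23/4, 29,65.15,87 ] 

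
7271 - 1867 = 5404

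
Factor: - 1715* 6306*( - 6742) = 2^2*3^1*5^1*7^3*1051^1*3371^1 =72913314180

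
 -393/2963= - 1 + 2570/2963 =-0.13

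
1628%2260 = 1628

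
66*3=198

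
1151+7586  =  8737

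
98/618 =49/309 = 0.16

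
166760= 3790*44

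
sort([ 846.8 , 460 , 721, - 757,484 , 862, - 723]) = [- 757, -723 , 460, 484,721,846.8,862]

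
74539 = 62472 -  - 12067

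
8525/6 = 1420 + 5/6  =  1420.83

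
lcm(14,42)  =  42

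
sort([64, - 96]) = [ -96,64]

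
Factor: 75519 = 3^3*2797^1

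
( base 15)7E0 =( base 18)593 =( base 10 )1785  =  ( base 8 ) 3371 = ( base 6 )12133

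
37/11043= 37/11043 = 0.00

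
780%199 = 183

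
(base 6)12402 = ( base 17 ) 684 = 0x752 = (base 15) 84E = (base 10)1874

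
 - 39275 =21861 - 61136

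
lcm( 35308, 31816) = 2895256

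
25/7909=25/7909 = 0.00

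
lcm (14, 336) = 336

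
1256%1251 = 5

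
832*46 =38272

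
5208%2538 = 132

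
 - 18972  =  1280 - 20252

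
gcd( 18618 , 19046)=214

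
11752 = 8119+3633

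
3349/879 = 3349/879 = 3.81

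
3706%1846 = 14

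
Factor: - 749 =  - 7^1* 107^1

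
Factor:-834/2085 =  - 2/5 = -  2^1*5^( - 1)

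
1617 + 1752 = 3369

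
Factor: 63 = 3^2*7^1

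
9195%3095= 3005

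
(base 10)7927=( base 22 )g87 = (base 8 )17367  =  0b1111011110111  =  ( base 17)1A75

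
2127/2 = 2127/2 = 1063.50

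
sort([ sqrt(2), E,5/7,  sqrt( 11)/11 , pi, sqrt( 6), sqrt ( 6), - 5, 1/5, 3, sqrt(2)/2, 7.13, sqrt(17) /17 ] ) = [  -  5 , 1/5, sqrt( 17)/17,sqrt (11) /11,sqrt( 2 )/2, 5/7, sqrt(2), sqrt( 6), sqrt ( 6),E,3, pi, 7.13 ] 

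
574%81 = 7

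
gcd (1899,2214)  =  9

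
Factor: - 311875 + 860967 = 2^2*137273^1 = 549092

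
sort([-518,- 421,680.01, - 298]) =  [-518, - 421,-298,  680.01 ]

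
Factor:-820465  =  -5^1*164093^1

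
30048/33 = 910  +  6/11 = 910.55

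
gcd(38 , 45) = 1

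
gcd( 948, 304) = 4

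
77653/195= 77653/195= 398.22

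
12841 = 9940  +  2901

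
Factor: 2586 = 2^1*3^1*431^1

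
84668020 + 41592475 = 126260495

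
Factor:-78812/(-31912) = 19703/7978 = 2^ ( - 1 )*17^1 * 19^1 *61^1*3989^( - 1 )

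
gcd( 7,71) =1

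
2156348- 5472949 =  - 3316601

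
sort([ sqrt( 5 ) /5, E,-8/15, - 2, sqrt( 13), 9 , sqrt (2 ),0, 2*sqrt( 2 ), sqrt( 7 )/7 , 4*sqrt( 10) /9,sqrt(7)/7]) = [ - 2, - 8/15, 0, sqrt( 7 ) /7,sqrt(7)/7, sqrt(5)/5, 4 * sqrt( 10)/9,sqrt(2), E, 2*sqrt(2), sqrt( 13), 9 ] 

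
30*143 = 4290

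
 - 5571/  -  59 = 94 + 25/59 = 94.42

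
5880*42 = 246960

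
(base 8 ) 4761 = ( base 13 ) 120a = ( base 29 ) 30M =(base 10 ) 2545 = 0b100111110001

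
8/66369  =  8/66369=0.00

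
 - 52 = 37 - 89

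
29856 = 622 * 48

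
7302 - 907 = 6395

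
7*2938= 20566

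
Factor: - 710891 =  - 59^1*12049^1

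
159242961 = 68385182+90857779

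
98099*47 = 4610653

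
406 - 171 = 235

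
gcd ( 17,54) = 1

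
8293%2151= 1840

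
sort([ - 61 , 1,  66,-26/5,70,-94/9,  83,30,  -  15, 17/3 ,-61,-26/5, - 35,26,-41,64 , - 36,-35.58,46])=[ - 61, - 61,  -  41,-36 , -35.58, - 35 ,  -  15,-94/9, - 26/5, - 26/5,1, 17/3, 26,30, 46,64, 66 , 70, 83 ] 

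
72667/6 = 72667/6 = 12111.17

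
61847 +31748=93595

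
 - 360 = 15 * (-24)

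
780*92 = 71760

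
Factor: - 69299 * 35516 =-2461223284 = -2^2*13^1*23^2*131^1*683^1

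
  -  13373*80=-1069840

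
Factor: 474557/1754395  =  5^( -1)*67^( - 1)*5237^( - 1)*474557^1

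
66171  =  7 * 9453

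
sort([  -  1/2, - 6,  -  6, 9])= [ - 6, - 6, - 1/2,9 ]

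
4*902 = 3608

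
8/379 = 8/379   =  0.02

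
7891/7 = 7891/7 = 1127.29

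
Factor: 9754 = 2^1*4877^1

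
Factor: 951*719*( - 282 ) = -192822858 = -2^1*3^2*47^1 *317^1* 719^1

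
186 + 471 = 657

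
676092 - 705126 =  - 29034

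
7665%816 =321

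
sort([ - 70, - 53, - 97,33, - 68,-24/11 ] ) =[ - 97, - 70, -68, - 53,-24/11,33 ] 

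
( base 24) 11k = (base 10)620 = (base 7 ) 1544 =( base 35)hp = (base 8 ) 1154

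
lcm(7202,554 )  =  7202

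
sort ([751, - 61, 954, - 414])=[ - 414,  -  61,751,954 ] 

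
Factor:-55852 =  - 2^2*13963^1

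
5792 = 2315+3477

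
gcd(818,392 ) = 2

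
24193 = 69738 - 45545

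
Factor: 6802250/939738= 3401125/469869 = 3^( - 1 )*5^3*7^1*13^2*23^1*156623^( - 1)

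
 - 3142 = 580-3722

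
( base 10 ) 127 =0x7F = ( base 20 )67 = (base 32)3v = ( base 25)52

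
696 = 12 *58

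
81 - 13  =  68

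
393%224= 169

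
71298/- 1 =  - 71298 + 0/1 = - 71298.00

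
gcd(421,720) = 1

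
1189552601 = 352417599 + 837135002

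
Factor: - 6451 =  - 6451^1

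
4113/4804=4113/4804 = 0.86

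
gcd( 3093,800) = 1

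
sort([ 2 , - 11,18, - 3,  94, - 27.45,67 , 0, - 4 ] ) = [ - 27.45,  -  11,-4, - 3, 0, 2,18, 67,94]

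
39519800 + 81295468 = 120815268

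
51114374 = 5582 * 9157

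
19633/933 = 19633/933 = 21.04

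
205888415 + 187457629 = 393346044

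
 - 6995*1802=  - 12604990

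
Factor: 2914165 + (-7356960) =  - 5^1*7^1*23^1 * 5519^1=- 4442795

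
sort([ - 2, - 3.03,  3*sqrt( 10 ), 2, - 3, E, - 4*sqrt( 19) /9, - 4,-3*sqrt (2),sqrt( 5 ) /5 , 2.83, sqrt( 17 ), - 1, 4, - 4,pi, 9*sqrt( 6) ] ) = [ - 3*sqrt(2), -4,-4, -3.03, - 3,  -  2, - 4*sqrt( 19) /9,-1, sqrt (5) /5, 2,E, 2.83, pi, 4,sqrt(17), 3*sqrt(10), 9*sqrt( 6)] 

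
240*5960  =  1430400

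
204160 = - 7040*( - 29)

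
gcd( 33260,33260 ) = 33260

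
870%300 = 270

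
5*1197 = 5985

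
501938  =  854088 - 352150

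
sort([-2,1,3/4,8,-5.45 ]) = [ - 5.45 , - 2,3/4,  1, 8]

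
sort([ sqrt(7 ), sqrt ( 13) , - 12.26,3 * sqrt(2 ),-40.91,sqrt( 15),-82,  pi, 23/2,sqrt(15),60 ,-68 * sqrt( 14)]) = [  -  68 * sqrt( 14 ), - 82, - 40.91, - 12.26,sqrt( 7),pi  ,  sqrt ( 13),sqrt( 15),  sqrt(15), 3*sqrt (2), 23/2,60]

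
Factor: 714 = 2^1*3^1 * 7^1*17^1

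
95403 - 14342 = 81061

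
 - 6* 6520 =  - 39120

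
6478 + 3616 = 10094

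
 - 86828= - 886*98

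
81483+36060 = 117543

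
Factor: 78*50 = 2^2*3^1*5^2*13^1 =3900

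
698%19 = 14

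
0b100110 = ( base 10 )38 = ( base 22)1g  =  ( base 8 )46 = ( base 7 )53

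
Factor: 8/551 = 2^3* 19^( - 1)*29^ ( - 1) 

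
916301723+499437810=1415739533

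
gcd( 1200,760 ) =40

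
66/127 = 66/127 = 0.52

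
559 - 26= 533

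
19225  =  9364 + 9861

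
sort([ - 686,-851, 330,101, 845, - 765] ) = [ - 851,-765, - 686,101, 330,845]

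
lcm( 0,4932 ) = 0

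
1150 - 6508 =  - 5358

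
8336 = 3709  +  4627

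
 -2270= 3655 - 5925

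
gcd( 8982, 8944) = 2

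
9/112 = 9/112 = 0.08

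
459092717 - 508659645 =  - 49566928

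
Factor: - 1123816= - 2^3*140477^1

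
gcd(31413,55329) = 3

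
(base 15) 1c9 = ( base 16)19E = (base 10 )414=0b110011110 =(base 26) FO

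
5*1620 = 8100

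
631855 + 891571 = 1523426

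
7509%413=75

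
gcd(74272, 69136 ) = 16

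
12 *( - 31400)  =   - 376800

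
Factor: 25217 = 151^1*167^1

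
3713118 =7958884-4245766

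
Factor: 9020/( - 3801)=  - 2^2*3^( - 1)*5^1*7^( - 1)*11^1*41^1*181^( - 1)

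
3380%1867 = 1513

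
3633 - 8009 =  - 4376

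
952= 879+73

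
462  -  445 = 17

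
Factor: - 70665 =-3^1 * 5^1*7^1*673^1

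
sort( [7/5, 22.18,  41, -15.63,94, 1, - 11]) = [ - 15.63, - 11, 1, 7/5, 22.18,  41,94]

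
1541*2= 3082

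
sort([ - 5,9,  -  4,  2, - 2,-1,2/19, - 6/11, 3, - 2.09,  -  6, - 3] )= [ - 6, - 5, - 4,  -  3, - 2.09, - 2, - 1,- 6/11, 2/19,2,  3,9]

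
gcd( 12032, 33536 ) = 256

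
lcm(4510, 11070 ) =121770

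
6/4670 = 3/2335 = 0.00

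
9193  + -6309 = 2884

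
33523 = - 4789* ( -7 )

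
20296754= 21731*934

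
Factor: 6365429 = 7^1*17^1* 149^1*359^1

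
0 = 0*797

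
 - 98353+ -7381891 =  - 7480244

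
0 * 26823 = 0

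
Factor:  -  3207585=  - 3^1*5^1*43^1*4973^1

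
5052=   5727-675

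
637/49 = 13 = 13.00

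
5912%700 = 312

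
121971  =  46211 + 75760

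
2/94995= 2/94995 =0.00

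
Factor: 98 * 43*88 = 370832 = 2^4 * 7^2* 11^1  *  43^1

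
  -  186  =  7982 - 8168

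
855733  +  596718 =1452451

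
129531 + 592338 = 721869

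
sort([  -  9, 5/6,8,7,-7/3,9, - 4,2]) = [ - 9, - 4, - 7/3 , 5/6, 2, 7, 8 , 9]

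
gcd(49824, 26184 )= 24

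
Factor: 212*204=43248 = 2^4*3^1*17^1* 53^1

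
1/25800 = 1/25800 = 0.00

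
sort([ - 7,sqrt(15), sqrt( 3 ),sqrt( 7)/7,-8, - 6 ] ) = [ - 8, - 7, - 6,sqrt( 7 ) /7, sqrt(3), sqrt (15 )]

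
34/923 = 34/923 = 0.04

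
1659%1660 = 1659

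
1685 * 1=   1685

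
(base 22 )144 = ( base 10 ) 576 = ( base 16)240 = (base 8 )1100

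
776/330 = 388/165 = 2.35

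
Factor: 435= 3^1 * 5^1 * 29^1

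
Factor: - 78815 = -5^1*11^1*1433^1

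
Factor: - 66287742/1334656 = -2^(  -  6 )*3^1*197^1*10427^( - 1) * 56081^1 = - 33143871/667328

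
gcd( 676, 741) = 13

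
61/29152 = 61/29152 = 0.00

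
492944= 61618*8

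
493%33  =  31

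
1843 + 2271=4114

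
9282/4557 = 2 + 8/217 =2.04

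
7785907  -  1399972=6385935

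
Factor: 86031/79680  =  2^( - 6) *3^1*5^(-1)*11^2*79^1*83^( -1) = 28677/26560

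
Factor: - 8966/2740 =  - 4483/1370 = -2^ ( - 1)*5^(-1) *137^( - 1)*4483^1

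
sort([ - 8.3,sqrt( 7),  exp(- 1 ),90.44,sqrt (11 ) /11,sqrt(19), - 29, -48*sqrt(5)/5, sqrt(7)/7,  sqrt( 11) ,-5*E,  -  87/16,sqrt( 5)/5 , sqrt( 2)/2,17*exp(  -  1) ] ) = [- 29,-48*sqrt( 5)/5, - 5* E, - 8.3 , - 87/16,sqrt(11) /11, exp( - 1),sqrt( 7) /7 , sqrt(5) /5,sqrt(2) /2, sqrt( 7), sqrt(11), sqrt (19),17*exp(  -  1),90.44 ]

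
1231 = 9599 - 8368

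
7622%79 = 38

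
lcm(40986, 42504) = 1147608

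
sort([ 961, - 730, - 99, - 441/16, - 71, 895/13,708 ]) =[  -  730, - 99, - 71, - 441/16,895/13,708, 961]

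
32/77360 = 2/4835 = 0.00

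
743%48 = 23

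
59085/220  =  268 + 25/44 = 268.57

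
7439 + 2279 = 9718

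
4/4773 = 4/4773 = 0.00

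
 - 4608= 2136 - 6744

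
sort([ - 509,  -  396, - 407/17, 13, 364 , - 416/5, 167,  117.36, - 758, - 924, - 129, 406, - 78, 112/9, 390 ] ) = [ - 924 ,- 758, - 509, - 396, - 129, - 416/5,  -  78, - 407/17,  112/9,  13,117.36,167, 364, 390, 406]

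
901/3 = 300 + 1/3 = 300.33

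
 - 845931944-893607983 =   -  1739539927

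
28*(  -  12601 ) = - 352828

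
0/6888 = 0 = 0.00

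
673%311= 51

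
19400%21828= 19400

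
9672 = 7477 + 2195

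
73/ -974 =-1 + 901/974= - 0.07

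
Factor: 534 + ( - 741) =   -  3^2 * 23^1 = - 207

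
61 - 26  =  35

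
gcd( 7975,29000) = 725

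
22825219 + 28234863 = 51060082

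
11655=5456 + 6199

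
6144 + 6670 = 12814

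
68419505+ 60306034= 128725539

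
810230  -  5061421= - 4251191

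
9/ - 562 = -9/562  =  -  0.02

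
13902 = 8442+5460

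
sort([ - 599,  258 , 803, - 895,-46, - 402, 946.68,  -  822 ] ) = [ -895, - 822,-599,  -  402, - 46,258, 803, 946.68]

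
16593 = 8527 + 8066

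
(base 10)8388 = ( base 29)9s7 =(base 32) 864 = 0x20C4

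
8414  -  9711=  - 1297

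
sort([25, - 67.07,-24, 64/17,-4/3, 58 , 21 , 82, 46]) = [-67.07,  -  24 ,  -  4/3, 64/17, 21,25, 46,58 , 82]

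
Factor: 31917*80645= 3^1*5^1*127^2* 10639^1=2573946465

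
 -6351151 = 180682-6531833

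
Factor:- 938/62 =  - 7^1*31^( - 1)*67^1= - 469/31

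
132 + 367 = 499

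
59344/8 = 7418=7418.00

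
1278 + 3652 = 4930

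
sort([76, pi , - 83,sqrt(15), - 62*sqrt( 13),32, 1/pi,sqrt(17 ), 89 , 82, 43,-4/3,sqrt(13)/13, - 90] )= [ - 62*sqrt( 13 ), - 90, - 83, - 4/3,sqrt(13) /13, 1/pi, pi, sqrt (15 ), sqrt( 17 ),32, 43,76,82, 89]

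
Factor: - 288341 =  - 37^1*7793^1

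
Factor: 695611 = 7^1 * 43^1 * 2311^1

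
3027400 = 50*60548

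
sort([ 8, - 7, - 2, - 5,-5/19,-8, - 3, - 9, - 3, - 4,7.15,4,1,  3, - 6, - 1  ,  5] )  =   [ - 9, - 8, - 7,  -  6,  -  5, - 4,-3, - 3, - 2 ,  -  1, - 5/19,1, 3,  4,5,7.15,  8 ] 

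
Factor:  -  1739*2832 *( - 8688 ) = 2^8*3^2 * 37^1*47^1 *59^1*181^1 = 42787079424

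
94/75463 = 94/75463 = 0.00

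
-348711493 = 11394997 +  - 360106490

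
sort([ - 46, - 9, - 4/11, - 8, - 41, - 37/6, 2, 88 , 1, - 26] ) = [ - 46,- 41, - 26, - 9, - 8, - 37/6,-4/11,1,2, 88 ]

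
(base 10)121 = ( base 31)3S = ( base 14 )89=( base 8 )171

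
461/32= 461/32 = 14.41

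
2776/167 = 16  +  104/167 = 16.62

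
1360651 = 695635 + 665016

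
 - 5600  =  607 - 6207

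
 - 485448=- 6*80908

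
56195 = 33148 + 23047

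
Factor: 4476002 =2^1*67^1*33403^1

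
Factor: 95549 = 95549^1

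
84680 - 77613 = 7067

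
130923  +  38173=169096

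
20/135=4/27 = 0.15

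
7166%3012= 1142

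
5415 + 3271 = 8686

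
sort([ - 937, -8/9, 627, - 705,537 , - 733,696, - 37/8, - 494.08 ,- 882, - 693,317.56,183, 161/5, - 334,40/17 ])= [  -  937, -882, - 733, - 705,  -  693,-494.08 , - 334, - 37/8,- 8/9,  40/17,161/5, 183, 317.56,537,627, 696 ] 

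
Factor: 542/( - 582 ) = -3^(- 1)*97^ ( - 1 ) * 271^1 = - 271/291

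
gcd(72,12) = 12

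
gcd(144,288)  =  144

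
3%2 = 1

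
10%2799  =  10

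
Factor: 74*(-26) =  - 1924= - 2^2*13^1*37^1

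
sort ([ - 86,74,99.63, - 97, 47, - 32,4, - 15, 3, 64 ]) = [ - 97, - 86 , -32, - 15,3,4,47,64,74,99.63] 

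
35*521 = 18235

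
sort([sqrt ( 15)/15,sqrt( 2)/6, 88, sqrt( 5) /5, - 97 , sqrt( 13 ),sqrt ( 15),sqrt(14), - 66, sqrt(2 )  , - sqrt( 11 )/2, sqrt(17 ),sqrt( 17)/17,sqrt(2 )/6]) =[-97, - 66, - sqrt( 11)/2 , sqrt( 2)/6, sqrt(2)/6,sqrt( 17)/17 , sqrt(15)/15,sqrt( 5)/5 , sqrt(2 ),sqrt(13),sqrt( 14),  sqrt(15 ), sqrt( 17),88]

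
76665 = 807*95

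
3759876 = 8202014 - 4442138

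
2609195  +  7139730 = 9748925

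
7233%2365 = 138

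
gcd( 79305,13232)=1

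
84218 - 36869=47349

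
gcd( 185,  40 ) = 5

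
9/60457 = 9/60457 = 0.00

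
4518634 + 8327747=12846381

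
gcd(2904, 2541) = 363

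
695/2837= 695/2837 = 0.24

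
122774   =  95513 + 27261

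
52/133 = 52/133 = 0.39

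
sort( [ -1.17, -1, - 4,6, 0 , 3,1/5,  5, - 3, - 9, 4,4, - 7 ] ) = [ - 9, - 7,  -  4,- 3, - 1.17, -1,0,  1/5,3, 4,4, 5,6 ] 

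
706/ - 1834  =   - 1 + 564/917 = - 0.38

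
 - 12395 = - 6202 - 6193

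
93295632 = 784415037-691119405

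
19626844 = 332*59117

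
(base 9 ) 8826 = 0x1968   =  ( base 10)6504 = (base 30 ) 76o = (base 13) 2c64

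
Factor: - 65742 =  - 2^1*3^1 * 10957^1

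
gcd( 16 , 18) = 2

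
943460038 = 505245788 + 438214250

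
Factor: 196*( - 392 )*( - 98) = 7529536 = 2^6*7^6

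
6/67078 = 3/33539=0.00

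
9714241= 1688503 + 8025738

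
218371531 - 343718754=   -  125347223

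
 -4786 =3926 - 8712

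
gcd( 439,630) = 1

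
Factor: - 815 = -5^1 * 163^1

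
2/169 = 2/169 = 0.01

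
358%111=25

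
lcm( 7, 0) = 0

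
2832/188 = 708/47 = 15.06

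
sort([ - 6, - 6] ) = [ - 6, - 6]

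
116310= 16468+99842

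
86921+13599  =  100520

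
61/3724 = 61/3724 = 0.02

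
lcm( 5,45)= 45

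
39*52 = 2028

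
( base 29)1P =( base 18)30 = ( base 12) 46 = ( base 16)36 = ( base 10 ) 54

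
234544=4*58636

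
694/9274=347/4637=0.07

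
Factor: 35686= 2^1*7^1*2549^1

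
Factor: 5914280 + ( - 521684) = 2^2*3^1*11^1*40853^1 = 5392596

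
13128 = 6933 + 6195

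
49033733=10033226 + 39000507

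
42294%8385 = 369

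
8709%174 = 9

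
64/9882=32/4941 = 0.01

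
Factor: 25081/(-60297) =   -  3^( - 1 ) * 7^1*101^( -1 )*199^( - 1)*3583^1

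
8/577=8/577=0.01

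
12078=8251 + 3827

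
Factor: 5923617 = 3^1*7^1 * 311^1*907^1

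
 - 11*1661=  - 18271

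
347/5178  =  347/5178 = 0.07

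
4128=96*43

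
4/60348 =1/15087=   0.00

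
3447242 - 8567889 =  - 5120647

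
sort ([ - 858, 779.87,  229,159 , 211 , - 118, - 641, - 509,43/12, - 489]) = [ - 858, - 641, - 509, - 489, - 118,  43/12, 159, 211,229, 779.87]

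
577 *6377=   3679529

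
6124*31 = 189844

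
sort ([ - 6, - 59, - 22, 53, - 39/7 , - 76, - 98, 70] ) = [-98, - 76,-59,-22, - 6,-39/7,53,70]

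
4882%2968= 1914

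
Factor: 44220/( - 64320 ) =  - 11/16 =- 2^( - 4 )*11^1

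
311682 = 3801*82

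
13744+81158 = 94902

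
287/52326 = 287/52326 = 0.01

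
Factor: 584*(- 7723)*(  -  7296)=2^10*3^1*19^1 * 73^1*7723^1 = 32906652672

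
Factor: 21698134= 2^1*3257^1*3331^1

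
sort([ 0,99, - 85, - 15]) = [ - 85,  -  15 , 0,99 ] 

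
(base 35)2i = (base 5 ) 323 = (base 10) 88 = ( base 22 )40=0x58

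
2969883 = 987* 3009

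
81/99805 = 81/99805= 0.00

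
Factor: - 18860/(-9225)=92/45 = 2^2*3^( - 2 )*5^(  -  1 )*23^1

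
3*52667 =158001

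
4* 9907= 39628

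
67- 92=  - 25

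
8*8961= 71688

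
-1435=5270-6705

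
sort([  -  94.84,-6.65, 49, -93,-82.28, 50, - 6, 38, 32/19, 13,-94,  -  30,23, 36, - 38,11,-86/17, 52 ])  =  [- 94.84,-94, - 93, - 82.28, - 38,- 30,-6.65,  -  6,-86/17,32/19, 11 , 13, 23,  36,38,49,50, 52] 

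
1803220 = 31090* 58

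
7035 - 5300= 1735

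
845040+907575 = 1752615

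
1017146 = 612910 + 404236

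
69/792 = 23/264  =  0.09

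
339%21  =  3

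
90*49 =4410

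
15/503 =15/503= 0.03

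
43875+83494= 127369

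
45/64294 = 45/64294 = 0.00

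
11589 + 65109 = 76698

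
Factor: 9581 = 11^1*13^1*67^1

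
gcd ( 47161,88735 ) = 1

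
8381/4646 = 8381/4646= 1.80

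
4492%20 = 12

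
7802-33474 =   -  25672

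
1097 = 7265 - 6168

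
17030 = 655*26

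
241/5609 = 241/5609   =  0.04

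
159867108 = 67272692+92594416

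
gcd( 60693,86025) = 3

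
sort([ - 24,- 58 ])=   [ - 58, - 24]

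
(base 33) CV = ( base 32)db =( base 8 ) 653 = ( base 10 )427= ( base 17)182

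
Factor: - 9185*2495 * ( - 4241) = 5^2* 11^1*167^1*499^1*4241^1= 97189194575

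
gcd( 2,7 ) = 1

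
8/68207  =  8/68207 = 0.00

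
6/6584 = 3/3292 = 0.00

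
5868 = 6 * 978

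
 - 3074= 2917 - 5991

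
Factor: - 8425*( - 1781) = 15004925 = 5^2*13^1*137^1*337^1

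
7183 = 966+6217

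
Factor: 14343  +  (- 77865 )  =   - 63522=   -2^1 * 3^2*3529^1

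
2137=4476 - 2339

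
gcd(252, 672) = 84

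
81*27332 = 2213892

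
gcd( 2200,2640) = 440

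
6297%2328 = 1641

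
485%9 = 8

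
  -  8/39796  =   - 1 + 9947/9949= -0.00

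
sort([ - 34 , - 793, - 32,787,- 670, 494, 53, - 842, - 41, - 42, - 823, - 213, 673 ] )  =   [ - 842, - 823, - 793, - 670, - 213,-42, - 41, - 34, - 32,53, 494, 673, 787 ] 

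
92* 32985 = 3034620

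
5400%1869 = 1662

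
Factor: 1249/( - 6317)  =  -1249^1 * 6317^( - 1)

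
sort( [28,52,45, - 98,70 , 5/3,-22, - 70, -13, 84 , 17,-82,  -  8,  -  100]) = [ - 100,  -  98,  -  82,-70, - 22, - 13, - 8,5/3,17,28,45,52,70,84]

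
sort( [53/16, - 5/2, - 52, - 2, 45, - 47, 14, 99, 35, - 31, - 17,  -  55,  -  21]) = [ - 55, - 52,  -  47,-31, - 21,  -  17, - 5/2, - 2, 53/16,  14,35, 45 , 99] 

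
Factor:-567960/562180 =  - 2^1*3^1*4733^1*28109^( - 1 ) = - 28398/28109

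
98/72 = 1 + 13/36 = 1.36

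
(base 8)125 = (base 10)85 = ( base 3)10011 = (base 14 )61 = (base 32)2l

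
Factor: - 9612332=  - 2^2*2403083^1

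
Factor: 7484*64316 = 2^4*7^1*1871^1 * 2297^1 = 481340944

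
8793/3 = 2931 = 2931.00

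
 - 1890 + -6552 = -8442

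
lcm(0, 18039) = 0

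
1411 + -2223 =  - 812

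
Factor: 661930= 2^1*5^1* 37^1 *1789^1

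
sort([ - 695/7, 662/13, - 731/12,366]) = [-695/7, - 731/12,662/13,366]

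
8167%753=637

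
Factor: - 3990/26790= - 7^1*47^ ( - 1) = -  7/47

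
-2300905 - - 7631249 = 5330344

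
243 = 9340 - 9097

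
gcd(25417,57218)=7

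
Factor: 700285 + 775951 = 2^2*181^1 * 2039^1=1476236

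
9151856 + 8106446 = 17258302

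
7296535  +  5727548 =13024083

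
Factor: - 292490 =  - 2^1*5^1*11^1*2659^1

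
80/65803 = 80/65803 =0.00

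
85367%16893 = 902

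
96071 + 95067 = 191138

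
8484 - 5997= 2487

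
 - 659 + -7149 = - 7808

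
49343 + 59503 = 108846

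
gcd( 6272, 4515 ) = 7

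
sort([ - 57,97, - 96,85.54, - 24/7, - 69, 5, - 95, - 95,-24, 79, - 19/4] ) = [ - 96,-95, - 95, - 69, - 57, -24, - 19/4, - 24/7,5, 79, 85.54, 97 ]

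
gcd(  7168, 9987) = 1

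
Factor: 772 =2^2 * 193^1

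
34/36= 17/18  =  0.94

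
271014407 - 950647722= - 679633315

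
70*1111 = 77770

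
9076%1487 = 154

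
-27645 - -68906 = 41261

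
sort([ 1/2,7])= [1/2,  7 ] 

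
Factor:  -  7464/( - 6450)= 1244/1075 = 2^2*5^(  -  2 ) * 43^( - 1) *311^1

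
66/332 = 33/166 = 0.20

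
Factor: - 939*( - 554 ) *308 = 160223448 = 2^3 * 3^1*7^1*  11^1*277^1*313^1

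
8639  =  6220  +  2419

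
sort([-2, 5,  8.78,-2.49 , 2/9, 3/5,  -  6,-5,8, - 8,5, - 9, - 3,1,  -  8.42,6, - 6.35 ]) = [  -  9, - 8.42,-8, - 6.35, - 6,-5, - 3, - 2.49,-2,2/9, 3/5,1,5,5,  6, 8, 8.78 ]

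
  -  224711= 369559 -594270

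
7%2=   1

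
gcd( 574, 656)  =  82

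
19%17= 2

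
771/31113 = 257/10371 = 0.02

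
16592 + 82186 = 98778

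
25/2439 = 25/2439 = 0.01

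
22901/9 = 2544+ 5/9 = 2544.56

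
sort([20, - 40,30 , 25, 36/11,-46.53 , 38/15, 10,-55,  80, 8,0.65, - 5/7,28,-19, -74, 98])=[-74, - 55,-46.53, - 40, - 19, - 5/7,  0.65, 38/15,36/11,8, 10, 20, 25,28, 30,80, 98 ]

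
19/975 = 19/975 =0.02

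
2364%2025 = 339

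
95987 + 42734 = 138721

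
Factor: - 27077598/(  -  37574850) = 4512933/6262475= 3^2*5^( - 2)*73^1*6869^1*250499^ (-1)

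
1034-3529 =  - 2495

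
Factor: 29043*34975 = 1015778925 = 3^2*5^2*7^1 *461^1*1399^1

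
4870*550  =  2678500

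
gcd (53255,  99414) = 1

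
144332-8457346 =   -  8313014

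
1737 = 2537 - 800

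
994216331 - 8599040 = 985617291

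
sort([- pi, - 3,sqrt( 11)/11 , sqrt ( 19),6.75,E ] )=[- pi , - 3,sqrt( 11) /11  ,  E,sqrt( 19),6.75]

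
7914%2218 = 1260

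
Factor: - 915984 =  - 2^4*3^2*6361^1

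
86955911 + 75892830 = 162848741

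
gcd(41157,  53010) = 9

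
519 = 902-383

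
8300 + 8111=16411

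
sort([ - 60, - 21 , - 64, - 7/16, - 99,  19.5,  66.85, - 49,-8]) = [-99, - 64, - 60, - 49  , -21,-8, - 7/16,  19.5, 66.85 ] 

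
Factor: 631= 631^1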